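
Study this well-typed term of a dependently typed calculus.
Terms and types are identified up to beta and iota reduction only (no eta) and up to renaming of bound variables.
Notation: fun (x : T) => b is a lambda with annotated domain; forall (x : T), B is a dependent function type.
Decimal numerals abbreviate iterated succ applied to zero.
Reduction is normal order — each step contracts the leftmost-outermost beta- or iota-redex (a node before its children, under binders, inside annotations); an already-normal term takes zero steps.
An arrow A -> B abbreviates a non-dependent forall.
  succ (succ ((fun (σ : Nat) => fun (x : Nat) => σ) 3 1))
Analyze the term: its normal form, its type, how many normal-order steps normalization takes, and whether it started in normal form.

resulting normal form:
  5
inferred type:
  Nat
reduction steps (normal order): 2
already normal: no
first redex: a beta-redex


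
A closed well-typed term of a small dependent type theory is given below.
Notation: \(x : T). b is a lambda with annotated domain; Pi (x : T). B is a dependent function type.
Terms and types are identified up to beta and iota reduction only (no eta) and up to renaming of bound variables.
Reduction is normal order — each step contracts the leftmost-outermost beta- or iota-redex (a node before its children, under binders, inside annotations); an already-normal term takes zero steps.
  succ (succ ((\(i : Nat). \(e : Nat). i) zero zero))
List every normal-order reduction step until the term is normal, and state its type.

reduction (normal order):
  succ (succ ((\(i : Nat). \(e : Nat). i) zero zero))
  ~> succ (succ ((\(i : Nat). zero) zero))
  ~> succ (succ zero)
the term's type:
  Nat


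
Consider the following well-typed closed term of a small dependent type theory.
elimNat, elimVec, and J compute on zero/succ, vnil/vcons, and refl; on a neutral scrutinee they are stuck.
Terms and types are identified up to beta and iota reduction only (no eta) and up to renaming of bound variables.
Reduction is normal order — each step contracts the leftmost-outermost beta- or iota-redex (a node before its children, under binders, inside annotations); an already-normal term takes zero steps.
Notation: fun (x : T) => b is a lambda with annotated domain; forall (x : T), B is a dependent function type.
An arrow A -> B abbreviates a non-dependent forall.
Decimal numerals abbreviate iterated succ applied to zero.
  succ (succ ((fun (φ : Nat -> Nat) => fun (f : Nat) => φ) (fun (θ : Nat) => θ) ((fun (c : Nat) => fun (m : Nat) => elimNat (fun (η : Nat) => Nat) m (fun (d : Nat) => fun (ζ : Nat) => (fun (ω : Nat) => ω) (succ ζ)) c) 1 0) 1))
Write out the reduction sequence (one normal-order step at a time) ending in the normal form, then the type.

normal-order reduction:
  succ (succ ((fun (φ : Nat -> Nat) => fun (f : Nat) => φ) (fun (θ : Nat) => θ) ((fun (c : Nat) => fun (m : Nat) => elimNat (fun (η : Nat) => Nat) m (fun (d : Nat) => fun (ζ : Nat) => (fun (ω : Nat) => ω) (succ ζ)) c) 1 0) 1))
  ~> succ (succ ((fun (φ : Nat) => fun (f : Nat) => f) ((fun (θ : Nat) => fun (c : Nat) => elimNat (fun (m : Nat) => Nat) c (fun (η : Nat) => fun (d : Nat) => (fun (ζ : Nat) => ζ) (succ d)) θ) 1 0) 1))
  ~> succ (succ ((fun (φ : Nat) => φ) 1))
  ~> 3
the term's type:
  Nat


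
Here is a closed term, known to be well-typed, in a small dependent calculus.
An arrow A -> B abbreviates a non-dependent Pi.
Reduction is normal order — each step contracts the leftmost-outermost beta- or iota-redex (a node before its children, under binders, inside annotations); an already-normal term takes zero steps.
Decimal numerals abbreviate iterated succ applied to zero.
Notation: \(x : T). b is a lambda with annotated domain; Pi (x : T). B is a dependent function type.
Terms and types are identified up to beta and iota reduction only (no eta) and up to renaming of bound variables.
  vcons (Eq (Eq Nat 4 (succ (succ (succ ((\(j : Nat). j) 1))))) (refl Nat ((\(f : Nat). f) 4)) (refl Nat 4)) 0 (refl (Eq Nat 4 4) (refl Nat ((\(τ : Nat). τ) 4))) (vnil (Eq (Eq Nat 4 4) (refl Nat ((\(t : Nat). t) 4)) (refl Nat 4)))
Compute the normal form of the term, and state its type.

reduced normal form:
  vcons (Eq (Eq Nat 4 4) (refl Nat 4) (refl Nat 4)) 0 (refl (Eq Nat 4 4) (refl Nat 4)) (vnil (Eq (Eq Nat 4 4) (refl Nat 4) (refl Nat 4)))
inferred type:
  Vec (Eq (Eq Nat 4 4) (refl Nat 4) (refl Nat 4)) 1


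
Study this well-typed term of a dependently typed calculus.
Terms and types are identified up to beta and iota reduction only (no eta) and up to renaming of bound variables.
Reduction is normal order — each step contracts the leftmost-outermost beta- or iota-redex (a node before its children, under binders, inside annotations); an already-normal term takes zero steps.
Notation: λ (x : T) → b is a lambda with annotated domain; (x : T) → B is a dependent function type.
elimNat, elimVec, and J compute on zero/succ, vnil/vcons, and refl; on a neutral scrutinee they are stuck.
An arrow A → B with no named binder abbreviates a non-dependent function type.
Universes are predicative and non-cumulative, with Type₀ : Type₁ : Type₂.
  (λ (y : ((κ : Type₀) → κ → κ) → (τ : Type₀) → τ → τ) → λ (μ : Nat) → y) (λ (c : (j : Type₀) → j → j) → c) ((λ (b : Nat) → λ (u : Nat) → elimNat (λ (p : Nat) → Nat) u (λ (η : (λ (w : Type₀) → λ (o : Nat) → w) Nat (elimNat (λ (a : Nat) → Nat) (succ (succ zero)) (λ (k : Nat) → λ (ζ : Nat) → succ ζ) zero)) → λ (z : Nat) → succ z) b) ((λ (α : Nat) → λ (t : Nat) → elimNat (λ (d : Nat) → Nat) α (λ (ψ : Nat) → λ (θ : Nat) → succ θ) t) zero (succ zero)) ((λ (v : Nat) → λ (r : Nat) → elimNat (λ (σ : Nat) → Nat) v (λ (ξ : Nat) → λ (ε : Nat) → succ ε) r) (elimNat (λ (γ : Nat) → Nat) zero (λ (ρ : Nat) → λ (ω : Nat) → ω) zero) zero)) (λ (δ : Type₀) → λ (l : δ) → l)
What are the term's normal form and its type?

normal form:
  λ (y : Type₀) → λ (κ : y) → κ
the term's type:
  (y : Type₀) → y → y
observation: 3 normal-order steps separate the term from its normal form.


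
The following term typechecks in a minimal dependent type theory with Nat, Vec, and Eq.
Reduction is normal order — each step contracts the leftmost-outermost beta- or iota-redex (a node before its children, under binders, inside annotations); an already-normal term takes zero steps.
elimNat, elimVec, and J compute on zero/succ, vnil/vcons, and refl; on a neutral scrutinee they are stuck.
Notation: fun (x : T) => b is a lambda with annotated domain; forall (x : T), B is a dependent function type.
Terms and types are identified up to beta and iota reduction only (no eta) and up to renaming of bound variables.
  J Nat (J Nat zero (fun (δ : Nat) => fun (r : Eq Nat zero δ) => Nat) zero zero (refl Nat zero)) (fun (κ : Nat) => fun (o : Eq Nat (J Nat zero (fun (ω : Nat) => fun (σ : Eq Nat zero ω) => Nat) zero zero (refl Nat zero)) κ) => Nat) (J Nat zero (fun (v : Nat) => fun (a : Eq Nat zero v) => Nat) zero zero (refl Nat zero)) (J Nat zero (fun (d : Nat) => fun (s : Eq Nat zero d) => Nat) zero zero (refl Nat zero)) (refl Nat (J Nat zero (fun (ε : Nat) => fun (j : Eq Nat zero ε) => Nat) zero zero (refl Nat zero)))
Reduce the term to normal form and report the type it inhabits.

reduced normal form:
  zero
the term's type:
  Nat
observation: 2 normal-order steps normalize the term, beginning with a J iota-redex.


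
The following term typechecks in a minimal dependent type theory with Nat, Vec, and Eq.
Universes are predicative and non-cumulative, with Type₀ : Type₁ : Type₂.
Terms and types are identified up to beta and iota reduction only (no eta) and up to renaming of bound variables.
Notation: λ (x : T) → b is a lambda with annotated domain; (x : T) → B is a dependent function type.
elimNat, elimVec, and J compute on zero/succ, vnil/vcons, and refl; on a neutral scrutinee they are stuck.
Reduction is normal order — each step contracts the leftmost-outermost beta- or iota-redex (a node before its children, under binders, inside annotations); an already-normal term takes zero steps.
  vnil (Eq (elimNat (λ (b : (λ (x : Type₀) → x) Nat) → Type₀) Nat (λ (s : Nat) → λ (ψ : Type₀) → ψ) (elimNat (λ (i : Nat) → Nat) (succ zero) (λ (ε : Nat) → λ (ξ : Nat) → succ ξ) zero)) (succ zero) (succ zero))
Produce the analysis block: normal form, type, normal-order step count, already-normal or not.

reduced normal form:
  vnil (Eq Nat (succ zero) (succ zero))
type:
  Vec (Eq Nat (succ zero) (succ zero)) zero
reduction steps (normal order): 6
already normal: no
first contracted redex: a beta-redex


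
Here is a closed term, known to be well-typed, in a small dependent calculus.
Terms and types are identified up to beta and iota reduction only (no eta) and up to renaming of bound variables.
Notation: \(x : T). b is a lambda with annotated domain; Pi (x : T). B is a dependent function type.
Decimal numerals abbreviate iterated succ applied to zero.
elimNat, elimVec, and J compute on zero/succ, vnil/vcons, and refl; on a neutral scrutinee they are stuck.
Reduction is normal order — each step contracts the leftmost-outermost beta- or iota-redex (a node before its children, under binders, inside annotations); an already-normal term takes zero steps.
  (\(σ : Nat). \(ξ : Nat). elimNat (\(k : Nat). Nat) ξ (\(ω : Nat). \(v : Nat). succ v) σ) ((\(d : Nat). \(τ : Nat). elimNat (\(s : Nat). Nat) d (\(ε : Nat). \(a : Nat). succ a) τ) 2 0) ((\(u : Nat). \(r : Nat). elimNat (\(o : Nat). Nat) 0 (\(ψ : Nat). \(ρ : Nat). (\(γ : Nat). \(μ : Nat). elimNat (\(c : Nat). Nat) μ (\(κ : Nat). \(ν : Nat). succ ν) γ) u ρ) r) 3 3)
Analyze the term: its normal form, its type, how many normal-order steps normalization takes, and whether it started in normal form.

normal form:
  11
inferred type:
  Nat
normal-order step count: 60
already normal: no
first contracted redex: a beta-redex


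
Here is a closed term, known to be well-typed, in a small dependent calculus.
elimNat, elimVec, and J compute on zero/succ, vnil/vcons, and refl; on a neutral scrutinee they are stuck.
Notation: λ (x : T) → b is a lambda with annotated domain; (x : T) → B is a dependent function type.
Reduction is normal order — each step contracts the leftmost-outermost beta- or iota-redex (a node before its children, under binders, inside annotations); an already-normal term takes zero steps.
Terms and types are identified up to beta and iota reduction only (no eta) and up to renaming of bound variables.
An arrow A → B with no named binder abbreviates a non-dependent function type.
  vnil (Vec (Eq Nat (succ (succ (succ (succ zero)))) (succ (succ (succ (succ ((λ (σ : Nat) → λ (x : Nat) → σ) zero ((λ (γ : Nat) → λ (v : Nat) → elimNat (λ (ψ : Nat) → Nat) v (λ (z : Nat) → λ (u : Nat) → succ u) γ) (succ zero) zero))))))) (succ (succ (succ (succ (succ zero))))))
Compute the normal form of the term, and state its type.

normal form:
  vnil (Vec (Eq Nat (succ (succ (succ (succ zero)))) (succ (succ (succ (succ zero))))) (succ (succ (succ (succ (succ zero))))))
the term's type:
  Vec (Vec (Eq Nat (succ (succ (succ (succ zero)))) (succ (succ (succ (succ zero))))) (succ (succ (succ (succ (succ zero)))))) zero
observation: reduction starts at a beta-redex, and 2 normal-order steps reach the normal form.


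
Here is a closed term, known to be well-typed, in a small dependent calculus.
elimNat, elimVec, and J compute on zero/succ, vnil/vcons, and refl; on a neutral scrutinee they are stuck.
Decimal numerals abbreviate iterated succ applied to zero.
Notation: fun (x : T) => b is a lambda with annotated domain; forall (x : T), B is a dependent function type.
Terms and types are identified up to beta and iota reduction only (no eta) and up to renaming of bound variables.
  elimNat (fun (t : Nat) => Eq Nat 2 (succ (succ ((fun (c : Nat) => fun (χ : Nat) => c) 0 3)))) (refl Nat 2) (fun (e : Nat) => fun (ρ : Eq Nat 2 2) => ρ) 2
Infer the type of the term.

inferred type:
  Eq Nat 2 2


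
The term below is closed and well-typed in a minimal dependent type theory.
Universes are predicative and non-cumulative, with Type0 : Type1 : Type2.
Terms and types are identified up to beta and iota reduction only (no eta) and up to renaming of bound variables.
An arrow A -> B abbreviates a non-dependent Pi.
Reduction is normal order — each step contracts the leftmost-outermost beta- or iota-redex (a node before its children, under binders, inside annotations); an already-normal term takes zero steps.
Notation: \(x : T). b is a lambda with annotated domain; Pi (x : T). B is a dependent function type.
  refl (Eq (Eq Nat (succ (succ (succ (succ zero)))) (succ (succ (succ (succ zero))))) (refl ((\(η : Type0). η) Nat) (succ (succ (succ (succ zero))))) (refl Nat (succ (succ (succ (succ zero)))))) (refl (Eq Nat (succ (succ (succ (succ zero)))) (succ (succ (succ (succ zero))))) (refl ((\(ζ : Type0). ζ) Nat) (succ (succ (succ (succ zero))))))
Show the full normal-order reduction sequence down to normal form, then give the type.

normal-order reduction:
  refl (Eq (Eq Nat (succ (succ (succ (succ zero)))) (succ (succ (succ (succ zero))))) (refl ((\(η : Type0). η) Nat) (succ (succ (succ (succ zero))))) (refl Nat (succ (succ (succ (succ zero)))))) (refl (Eq Nat (succ (succ (succ (succ zero)))) (succ (succ (succ (succ zero))))) (refl ((\(ζ : Type0). ζ) Nat) (succ (succ (succ (succ zero))))))
  ~> refl (Eq (Eq Nat (succ (succ (succ (succ zero)))) (succ (succ (succ (succ zero))))) (refl Nat (succ (succ (succ (succ zero))))) (refl Nat (succ (succ (succ (succ zero)))))) (refl (Eq Nat (succ (succ (succ (succ zero)))) (succ (succ (succ (succ zero))))) (refl ((\(η : Type0). η) Nat) (succ (succ (succ (succ zero))))))
  ~> refl (Eq (Eq Nat (succ (succ (succ (succ zero)))) (succ (succ (succ (succ zero))))) (refl Nat (succ (succ (succ (succ zero))))) (refl Nat (succ (succ (succ (succ zero)))))) (refl (Eq Nat (succ (succ (succ (succ zero)))) (succ (succ (succ (succ zero))))) (refl Nat (succ (succ (succ (succ zero))))))
inferred type:
  Eq (Eq (Eq Nat (succ (succ (succ (succ zero)))) (succ (succ (succ (succ zero))))) (refl Nat (succ (succ (succ (succ zero))))) (refl Nat (succ (succ (succ (succ zero)))))) (refl (Eq Nat (succ (succ (succ (succ zero)))) (succ (succ (succ (succ zero))))) (refl Nat (succ (succ (succ (succ zero)))))) (refl (Eq Nat (succ (succ (succ (succ zero)))) (succ (succ (succ (succ zero))))) (refl Nat (succ (succ (succ (succ zero))))))


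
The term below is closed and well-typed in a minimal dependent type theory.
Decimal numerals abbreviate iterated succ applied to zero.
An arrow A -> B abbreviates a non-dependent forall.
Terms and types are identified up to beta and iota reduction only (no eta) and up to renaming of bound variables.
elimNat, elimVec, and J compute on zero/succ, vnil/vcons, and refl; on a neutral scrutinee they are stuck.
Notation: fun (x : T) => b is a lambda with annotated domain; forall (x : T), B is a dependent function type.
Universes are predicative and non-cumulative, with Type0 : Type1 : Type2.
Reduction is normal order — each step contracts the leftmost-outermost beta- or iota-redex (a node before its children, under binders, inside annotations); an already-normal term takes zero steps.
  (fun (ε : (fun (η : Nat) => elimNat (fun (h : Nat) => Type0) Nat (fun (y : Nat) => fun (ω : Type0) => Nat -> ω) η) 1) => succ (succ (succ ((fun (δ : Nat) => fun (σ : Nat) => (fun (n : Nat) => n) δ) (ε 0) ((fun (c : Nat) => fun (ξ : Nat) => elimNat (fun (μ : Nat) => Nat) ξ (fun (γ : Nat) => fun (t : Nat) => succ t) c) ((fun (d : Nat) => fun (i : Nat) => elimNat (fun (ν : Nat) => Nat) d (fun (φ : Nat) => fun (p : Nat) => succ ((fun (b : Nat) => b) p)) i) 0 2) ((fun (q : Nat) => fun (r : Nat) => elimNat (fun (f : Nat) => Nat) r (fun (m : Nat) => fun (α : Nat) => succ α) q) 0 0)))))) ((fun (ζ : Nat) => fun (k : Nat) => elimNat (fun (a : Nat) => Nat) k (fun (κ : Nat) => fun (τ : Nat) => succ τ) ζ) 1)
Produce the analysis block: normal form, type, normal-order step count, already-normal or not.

normal form:
  4
the term's type:
  Nat
normal-order step count: 10
started in normal form: no
first contracted redex: a beta-redex


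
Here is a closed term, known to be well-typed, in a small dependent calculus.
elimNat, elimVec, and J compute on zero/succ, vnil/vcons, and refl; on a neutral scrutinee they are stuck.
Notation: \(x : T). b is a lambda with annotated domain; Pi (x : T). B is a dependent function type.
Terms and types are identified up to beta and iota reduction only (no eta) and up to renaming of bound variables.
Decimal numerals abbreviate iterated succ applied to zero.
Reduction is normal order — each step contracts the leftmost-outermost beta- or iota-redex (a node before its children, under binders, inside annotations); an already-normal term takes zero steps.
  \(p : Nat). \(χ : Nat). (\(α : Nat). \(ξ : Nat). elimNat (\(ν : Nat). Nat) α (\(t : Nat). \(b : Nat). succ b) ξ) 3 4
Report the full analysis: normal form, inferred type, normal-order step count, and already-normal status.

reduced normal form:
  \(p : Nat). \(χ : Nat). 7
the term's type:
  Pi (p : Nat). Pi (χ : Nat). Nat
normal-order step count: 15
already normal: no
first redex: a beta-redex


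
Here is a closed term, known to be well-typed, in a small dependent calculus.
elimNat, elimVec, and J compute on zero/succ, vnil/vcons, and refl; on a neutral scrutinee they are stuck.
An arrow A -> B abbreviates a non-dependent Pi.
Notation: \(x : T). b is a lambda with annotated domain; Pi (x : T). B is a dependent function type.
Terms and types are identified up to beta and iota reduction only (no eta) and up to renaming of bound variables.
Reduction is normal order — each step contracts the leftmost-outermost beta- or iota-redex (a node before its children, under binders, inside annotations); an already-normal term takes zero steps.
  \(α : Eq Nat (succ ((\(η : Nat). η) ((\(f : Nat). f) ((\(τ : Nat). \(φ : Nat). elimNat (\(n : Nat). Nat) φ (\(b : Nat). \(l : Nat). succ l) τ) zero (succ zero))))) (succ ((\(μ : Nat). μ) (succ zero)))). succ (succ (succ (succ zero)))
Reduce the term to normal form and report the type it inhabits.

normal form:
  \(α : Eq Nat (succ (succ zero)) (succ (succ zero))). succ (succ (succ (succ zero)))
type:
  Eq Nat (succ (succ zero)) (succ (succ zero)) -> Nat


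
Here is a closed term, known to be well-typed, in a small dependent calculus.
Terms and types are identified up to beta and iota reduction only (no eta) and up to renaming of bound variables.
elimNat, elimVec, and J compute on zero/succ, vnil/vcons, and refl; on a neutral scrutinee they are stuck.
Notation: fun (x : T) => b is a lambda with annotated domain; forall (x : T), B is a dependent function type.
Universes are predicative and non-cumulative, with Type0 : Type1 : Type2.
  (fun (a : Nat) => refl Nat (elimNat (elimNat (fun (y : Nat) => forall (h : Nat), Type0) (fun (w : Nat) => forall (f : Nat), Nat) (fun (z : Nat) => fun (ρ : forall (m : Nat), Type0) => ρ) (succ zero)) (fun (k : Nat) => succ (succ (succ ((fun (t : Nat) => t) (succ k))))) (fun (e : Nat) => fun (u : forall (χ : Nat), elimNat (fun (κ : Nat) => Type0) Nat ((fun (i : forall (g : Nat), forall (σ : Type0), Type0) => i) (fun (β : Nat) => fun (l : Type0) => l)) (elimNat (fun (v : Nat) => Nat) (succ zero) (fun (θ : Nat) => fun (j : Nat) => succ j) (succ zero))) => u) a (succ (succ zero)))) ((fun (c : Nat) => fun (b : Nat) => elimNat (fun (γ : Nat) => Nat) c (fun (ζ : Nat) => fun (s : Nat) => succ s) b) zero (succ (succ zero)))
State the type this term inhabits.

the term's type:
  Eq Nat (succ (succ (succ (succ (succ (succ zero)))))) (succ (succ (succ (succ (succ (succ zero))))))


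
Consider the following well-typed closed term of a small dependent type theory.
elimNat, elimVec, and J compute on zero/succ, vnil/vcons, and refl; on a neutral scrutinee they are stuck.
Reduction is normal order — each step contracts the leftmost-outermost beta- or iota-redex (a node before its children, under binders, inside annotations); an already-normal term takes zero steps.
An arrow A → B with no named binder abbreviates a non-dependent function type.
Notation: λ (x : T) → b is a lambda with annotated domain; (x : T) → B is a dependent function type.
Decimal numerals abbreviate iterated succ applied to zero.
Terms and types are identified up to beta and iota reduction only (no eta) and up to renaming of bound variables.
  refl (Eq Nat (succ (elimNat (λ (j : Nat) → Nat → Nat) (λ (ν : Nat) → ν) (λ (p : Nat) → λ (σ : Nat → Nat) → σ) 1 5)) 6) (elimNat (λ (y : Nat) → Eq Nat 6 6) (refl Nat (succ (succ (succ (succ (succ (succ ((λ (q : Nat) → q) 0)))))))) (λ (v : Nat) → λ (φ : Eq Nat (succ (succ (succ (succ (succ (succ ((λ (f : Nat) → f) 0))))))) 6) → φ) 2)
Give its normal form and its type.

resulting normal form:
  refl (Eq Nat 6 6) (refl Nat 6)
type:
  Eq (Eq Nat 6 6) (refl Nat 6) (refl Nat 6)
observation: normalization takes exactly 13 steps under the normal-order strategy.


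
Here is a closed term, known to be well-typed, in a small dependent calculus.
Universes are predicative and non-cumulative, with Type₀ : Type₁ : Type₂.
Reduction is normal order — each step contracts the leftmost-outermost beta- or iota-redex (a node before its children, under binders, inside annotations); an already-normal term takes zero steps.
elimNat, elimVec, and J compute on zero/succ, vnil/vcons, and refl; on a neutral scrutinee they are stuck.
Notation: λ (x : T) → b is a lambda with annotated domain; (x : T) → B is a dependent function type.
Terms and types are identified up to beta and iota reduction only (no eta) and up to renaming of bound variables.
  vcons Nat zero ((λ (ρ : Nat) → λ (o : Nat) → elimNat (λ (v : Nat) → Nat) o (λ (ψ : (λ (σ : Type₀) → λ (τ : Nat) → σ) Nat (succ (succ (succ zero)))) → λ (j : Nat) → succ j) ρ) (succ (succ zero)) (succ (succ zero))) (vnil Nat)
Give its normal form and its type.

resulting normal form:
  vcons Nat zero (succ (succ (succ (succ zero)))) (vnil Nat)
type:
  Vec Nat (succ zero)


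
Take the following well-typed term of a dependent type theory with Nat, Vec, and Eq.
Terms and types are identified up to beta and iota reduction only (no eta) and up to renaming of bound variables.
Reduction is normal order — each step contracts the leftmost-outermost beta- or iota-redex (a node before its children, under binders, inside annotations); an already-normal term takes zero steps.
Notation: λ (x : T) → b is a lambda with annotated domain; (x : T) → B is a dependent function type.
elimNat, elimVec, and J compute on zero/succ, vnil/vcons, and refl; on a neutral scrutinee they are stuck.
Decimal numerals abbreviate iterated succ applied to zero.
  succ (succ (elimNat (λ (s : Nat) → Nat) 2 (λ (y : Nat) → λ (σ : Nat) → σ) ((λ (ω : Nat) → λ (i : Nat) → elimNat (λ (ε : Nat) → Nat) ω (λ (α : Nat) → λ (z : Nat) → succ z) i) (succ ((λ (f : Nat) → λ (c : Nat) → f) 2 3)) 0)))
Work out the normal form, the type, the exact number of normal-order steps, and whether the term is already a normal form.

normal form:
  4
inferred type:
  Nat
steps to reach normal form (normal order): 15
term was already normal: no
first contracted redex: a beta-redex


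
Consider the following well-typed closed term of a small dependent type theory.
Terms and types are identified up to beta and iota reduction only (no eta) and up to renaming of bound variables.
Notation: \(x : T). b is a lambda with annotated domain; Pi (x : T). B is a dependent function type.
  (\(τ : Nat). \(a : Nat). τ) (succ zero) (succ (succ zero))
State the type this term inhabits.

inferred type:
  Nat


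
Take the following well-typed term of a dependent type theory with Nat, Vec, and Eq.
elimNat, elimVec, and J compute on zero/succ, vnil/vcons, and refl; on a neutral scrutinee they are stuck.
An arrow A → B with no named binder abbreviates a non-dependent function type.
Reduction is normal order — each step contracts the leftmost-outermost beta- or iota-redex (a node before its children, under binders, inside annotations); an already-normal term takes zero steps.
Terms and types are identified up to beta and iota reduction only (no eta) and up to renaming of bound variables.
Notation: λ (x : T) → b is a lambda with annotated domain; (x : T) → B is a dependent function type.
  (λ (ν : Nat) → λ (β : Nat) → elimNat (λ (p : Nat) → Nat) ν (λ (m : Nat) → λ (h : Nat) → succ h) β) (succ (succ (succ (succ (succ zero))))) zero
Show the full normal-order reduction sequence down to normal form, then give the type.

reduction (normal order):
  (λ (ν : Nat) → λ (β : Nat) → elimNat (λ (p : Nat) → Nat) ν (λ (m : Nat) → λ (h : Nat) → succ h) β) (succ (succ (succ (succ (succ zero))))) zero
  ~> (λ (ν : Nat) → elimNat (λ (β : Nat) → Nat) (succ (succ (succ (succ (succ zero))))) (λ (p : Nat) → λ (m : Nat) → succ m) ν) zero
  ~> elimNat (λ (ν : Nat) → Nat) (succ (succ (succ (succ (succ zero))))) (λ (β : Nat) → λ (p : Nat) → succ p) zero
  ~> succ (succ (succ (succ (succ zero))))
inferred type:
  Nat


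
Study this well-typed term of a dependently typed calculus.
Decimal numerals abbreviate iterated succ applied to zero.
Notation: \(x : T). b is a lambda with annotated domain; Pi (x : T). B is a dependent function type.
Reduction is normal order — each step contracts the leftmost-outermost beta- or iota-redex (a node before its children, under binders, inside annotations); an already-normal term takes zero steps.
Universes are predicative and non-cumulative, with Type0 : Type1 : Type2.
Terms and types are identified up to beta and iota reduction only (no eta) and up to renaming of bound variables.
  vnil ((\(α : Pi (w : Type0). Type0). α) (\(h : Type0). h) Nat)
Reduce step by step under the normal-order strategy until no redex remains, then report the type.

normal-order reduction sequence:
  vnil ((\(α : Pi (w : Type0). Type0). α) (\(h : Type0). h) Nat)
  ~> vnil ((\(α : Type0). α) Nat)
  ~> vnil Nat
the term's type:
  Vec Nat 0


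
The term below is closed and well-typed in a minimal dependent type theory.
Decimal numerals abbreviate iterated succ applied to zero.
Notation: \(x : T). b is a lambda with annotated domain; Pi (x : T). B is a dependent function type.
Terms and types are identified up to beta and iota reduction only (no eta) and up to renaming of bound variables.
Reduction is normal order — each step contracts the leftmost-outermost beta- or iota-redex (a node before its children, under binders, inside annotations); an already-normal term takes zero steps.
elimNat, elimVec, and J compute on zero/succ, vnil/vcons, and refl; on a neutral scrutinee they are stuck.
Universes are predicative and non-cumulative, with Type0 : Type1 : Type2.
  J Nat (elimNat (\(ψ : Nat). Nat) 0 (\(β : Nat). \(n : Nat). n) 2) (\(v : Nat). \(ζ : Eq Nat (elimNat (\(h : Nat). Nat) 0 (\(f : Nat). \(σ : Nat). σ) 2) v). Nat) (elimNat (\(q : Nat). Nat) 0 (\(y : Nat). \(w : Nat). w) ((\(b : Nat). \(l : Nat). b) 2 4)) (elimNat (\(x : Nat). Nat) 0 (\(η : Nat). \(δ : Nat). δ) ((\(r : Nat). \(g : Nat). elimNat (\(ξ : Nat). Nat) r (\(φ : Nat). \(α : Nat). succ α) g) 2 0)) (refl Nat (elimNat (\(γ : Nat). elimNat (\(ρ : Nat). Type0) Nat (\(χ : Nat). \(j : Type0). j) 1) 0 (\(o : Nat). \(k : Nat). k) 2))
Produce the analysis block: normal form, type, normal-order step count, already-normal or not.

resulting normal form:
  0
the term's type:
  Nat
reduction steps (normal order): 10
already normal: no
first redex: a J iota-redex


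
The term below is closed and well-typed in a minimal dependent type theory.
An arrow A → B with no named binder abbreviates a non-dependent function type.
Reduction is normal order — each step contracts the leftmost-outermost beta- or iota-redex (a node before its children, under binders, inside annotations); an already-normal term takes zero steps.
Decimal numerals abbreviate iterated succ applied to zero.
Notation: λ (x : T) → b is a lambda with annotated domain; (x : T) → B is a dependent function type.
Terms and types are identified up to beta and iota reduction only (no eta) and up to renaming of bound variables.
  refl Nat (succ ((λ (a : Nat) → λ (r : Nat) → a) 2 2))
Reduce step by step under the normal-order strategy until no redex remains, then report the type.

reduction (normal order):
  refl Nat (succ ((λ (a : Nat) → λ (r : Nat) → a) 2 2))
  ~> refl Nat (succ ((λ (a : Nat) → 2) 2))
  ~> refl Nat 3
inferred type:
  Eq Nat 3 3


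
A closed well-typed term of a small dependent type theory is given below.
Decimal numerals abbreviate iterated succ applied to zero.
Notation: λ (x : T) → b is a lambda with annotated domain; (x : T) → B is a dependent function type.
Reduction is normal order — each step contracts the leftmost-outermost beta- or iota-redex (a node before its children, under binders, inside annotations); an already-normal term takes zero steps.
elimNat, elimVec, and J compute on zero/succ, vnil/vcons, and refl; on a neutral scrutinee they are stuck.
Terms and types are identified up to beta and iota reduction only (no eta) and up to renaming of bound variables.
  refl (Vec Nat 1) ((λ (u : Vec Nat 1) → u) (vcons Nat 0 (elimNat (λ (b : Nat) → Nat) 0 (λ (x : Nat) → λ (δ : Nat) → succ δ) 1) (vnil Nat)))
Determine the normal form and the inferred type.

reduced normal form:
  refl (Vec Nat 1) (vcons Nat 0 1 (vnil Nat))
inferred type:
  Eq (Vec Nat 1) (vcons Nat 0 1 (vnil Nat)) (vcons Nat 0 1 (vnil Nat))
observation: reduction starts at a beta-redex, and 5 normal-order steps reach the normal form.


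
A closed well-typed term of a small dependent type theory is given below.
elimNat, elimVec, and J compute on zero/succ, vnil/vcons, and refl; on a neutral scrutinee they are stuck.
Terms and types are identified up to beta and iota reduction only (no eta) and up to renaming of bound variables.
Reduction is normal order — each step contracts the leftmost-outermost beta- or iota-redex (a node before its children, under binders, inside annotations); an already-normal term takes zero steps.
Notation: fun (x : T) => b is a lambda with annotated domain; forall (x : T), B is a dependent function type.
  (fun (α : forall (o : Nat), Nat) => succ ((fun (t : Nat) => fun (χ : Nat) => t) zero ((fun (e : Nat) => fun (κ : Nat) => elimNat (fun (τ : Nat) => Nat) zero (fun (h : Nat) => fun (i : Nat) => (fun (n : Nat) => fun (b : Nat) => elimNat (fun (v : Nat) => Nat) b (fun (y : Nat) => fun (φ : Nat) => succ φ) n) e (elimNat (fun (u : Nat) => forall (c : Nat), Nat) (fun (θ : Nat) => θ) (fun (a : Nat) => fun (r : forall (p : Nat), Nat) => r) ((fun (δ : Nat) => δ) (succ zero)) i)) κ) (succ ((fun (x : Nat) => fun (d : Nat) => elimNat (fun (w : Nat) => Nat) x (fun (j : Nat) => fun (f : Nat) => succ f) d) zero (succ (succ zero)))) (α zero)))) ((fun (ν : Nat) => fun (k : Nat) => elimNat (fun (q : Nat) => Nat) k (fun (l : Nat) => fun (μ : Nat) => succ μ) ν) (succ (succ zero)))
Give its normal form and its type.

reduced normal form:
  succ zero
the term's type:
  Nat


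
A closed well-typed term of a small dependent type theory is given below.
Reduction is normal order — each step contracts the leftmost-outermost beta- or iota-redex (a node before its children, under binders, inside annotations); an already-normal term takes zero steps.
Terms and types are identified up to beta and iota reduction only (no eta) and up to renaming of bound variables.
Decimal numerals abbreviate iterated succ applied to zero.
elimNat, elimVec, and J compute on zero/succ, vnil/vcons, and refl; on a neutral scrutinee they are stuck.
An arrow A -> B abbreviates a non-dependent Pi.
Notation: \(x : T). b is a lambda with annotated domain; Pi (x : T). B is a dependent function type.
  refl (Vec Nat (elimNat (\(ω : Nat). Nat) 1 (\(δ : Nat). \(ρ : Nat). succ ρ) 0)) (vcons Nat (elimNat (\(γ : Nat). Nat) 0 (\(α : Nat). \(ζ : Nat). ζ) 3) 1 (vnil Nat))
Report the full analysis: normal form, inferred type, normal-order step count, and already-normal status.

normal form:
  refl (Vec Nat 1) (vcons Nat 0 1 (vnil Nat))
inferred type:
  Eq (Vec Nat 1) (vcons Nat 0 1 (vnil Nat)) (vcons Nat 0 1 (vnil Nat))
normal-order step count: 11
already normal: no
first contracted redex: an elimNat iota-redex


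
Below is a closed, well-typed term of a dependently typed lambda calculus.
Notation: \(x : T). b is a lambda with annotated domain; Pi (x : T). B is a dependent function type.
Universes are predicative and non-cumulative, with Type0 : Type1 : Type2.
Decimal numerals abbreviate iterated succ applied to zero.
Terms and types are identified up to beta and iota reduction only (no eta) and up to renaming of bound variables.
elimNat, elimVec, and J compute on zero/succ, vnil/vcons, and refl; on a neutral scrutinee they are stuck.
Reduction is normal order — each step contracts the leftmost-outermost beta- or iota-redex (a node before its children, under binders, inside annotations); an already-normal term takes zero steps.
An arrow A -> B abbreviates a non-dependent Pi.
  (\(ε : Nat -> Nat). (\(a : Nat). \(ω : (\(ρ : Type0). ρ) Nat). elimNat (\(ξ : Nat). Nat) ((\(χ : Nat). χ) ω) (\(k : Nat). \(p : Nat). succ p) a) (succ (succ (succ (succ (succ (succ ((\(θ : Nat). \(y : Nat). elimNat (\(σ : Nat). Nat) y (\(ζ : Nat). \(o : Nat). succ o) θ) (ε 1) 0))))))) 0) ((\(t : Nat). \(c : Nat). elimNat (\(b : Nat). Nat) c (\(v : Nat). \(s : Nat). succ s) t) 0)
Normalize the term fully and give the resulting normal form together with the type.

resulting normal form:
  7
inferred type:
  Nat


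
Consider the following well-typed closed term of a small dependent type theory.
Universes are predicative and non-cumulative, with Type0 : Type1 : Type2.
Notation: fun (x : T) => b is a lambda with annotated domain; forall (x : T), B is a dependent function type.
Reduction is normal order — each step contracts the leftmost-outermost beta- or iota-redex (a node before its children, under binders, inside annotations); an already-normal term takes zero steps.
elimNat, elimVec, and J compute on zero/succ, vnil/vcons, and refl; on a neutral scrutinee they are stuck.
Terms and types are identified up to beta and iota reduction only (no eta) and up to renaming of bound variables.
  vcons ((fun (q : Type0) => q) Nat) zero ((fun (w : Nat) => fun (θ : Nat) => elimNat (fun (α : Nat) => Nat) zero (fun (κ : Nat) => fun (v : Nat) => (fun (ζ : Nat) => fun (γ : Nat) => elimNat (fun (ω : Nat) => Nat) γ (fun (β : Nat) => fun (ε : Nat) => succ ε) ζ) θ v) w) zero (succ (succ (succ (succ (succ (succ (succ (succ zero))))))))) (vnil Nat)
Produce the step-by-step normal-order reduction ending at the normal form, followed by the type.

reduction (normal order):
  vcons ((fun (q : Type0) => q) Nat) zero ((fun (w : Nat) => fun (θ : Nat) => elimNat (fun (α : Nat) => Nat) zero (fun (κ : Nat) => fun (v : Nat) => (fun (ζ : Nat) => fun (γ : Nat) => elimNat (fun (ω : Nat) => Nat) γ (fun (β : Nat) => fun (ε : Nat) => succ ε) ζ) θ v) w) zero (succ (succ (succ (succ (succ (succ (succ (succ zero))))))))) (vnil Nat)
  ~> vcons Nat zero ((fun (q : Nat) => fun (w : Nat) => elimNat (fun (θ : Nat) => Nat) zero (fun (α : Nat) => fun (κ : Nat) => (fun (v : Nat) => fun (ζ : Nat) => elimNat (fun (γ : Nat) => Nat) ζ (fun (ω : Nat) => fun (β : Nat) => succ β) v) w κ) q) zero (succ (succ (succ (succ (succ (succ (succ (succ zero))))))))) (vnil Nat)
  ~> vcons Nat zero ((fun (q : Nat) => elimNat (fun (w : Nat) => Nat) zero (fun (θ : Nat) => fun (α : Nat) => (fun (κ : Nat) => fun (v : Nat) => elimNat (fun (ζ : Nat) => Nat) v (fun (γ : Nat) => fun (ω : Nat) => succ ω) κ) q α) zero) (succ (succ (succ (succ (succ (succ (succ (succ zero))))))))) (vnil Nat)
  ~> vcons Nat zero (elimNat (fun (q : Nat) => Nat) zero (fun (w : Nat) => fun (θ : Nat) => (fun (α : Nat) => fun (κ : Nat) => elimNat (fun (v : Nat) => Nat) κ (fun (ζ : Nat) => fun (γ : Nat) => succ γ) α) (succ (succ (succ (succ (succ (succ (succ (succ zero)))))))) θ) zero) (vnil Nat)
  ~> vcons Nat zero zero (vnil Nat)
inferred type:
  Vec Nat (succ zero)


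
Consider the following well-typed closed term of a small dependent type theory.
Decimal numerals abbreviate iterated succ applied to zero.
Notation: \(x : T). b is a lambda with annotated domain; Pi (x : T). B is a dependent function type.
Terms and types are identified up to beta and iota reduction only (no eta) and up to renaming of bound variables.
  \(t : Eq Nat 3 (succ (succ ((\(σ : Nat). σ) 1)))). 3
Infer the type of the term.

inferred type:
  Pi (t : Eq Nat 3 3). Nat


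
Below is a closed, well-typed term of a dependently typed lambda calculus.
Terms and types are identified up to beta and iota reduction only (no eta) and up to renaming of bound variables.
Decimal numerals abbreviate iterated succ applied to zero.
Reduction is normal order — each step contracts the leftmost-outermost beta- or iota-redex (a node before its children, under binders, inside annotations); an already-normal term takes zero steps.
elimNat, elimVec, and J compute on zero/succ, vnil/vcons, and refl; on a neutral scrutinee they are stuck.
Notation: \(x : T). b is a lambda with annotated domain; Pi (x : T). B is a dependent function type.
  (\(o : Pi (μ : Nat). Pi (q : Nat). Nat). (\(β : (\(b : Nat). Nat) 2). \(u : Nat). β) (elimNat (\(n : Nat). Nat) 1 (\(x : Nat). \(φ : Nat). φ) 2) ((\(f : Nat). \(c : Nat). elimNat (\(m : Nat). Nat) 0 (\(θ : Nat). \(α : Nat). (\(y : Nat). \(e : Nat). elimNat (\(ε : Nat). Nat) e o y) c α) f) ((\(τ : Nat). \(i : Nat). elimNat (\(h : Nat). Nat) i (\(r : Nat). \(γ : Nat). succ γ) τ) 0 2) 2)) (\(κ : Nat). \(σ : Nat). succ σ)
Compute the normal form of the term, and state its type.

resulting normal form:
  1
type:
  Nat
observation: contracting a beta-redex first, the term normalizes in 10 steps.


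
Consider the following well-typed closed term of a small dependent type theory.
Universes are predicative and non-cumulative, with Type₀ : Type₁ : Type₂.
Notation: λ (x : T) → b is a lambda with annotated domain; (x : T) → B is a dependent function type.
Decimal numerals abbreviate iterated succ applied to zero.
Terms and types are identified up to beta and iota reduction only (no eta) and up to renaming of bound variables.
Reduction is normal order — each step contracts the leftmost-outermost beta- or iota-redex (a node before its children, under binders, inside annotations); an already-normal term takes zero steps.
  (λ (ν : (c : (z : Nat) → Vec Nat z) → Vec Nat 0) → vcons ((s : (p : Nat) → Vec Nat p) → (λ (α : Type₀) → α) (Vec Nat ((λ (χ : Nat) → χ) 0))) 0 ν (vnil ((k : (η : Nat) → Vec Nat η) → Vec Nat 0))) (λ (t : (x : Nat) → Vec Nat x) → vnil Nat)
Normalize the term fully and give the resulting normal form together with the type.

resulting normal form:
  vcons ((ν : (c : Nat) → Vec Nat c) → Vec Nat 0) 0 (λ (z : (s : Nat) → Vec Nat s) → vnil Nat) (vnil ((p : (α : Nat) → Vec Nat α) → Vec Nat 0))
the term's type:
  Vec ((ν : (c : Nat) → Vec Nat c) → Vec Nat 0) 1
observation: the first redex contracted is a beta-redex; the normal form is reached in 3 normal-order steps.


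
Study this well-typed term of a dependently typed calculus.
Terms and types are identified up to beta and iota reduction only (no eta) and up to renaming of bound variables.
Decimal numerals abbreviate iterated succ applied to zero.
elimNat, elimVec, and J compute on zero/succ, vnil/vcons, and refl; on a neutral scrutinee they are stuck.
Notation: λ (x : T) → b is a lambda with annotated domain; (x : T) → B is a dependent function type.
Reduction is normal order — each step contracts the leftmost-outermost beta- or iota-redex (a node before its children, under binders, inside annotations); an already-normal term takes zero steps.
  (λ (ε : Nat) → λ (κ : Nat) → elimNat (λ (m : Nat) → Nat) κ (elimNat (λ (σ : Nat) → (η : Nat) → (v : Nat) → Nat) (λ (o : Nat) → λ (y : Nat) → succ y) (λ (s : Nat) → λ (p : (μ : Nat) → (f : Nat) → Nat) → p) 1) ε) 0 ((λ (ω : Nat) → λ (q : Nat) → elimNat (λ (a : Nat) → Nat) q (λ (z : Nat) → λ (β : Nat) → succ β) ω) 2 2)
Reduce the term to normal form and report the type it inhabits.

resulting normal form:
  4
inferred type:
  Nat
observation: the first redex contracted is a beta-redex; the normal form is reached in 12 normal-order steps.
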